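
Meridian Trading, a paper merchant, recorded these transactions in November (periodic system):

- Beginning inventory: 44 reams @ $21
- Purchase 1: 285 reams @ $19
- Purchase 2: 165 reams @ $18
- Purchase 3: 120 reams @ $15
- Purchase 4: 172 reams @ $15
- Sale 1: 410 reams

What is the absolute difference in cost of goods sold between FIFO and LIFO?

$1,293

FIFO COGS: 44 @ $21 + 285 @ $19 + 81 @ $18 = $7,797
LIFO COGS: 172 @ $15 + 120 @ $15 + 118 @ $18 = $6,504
Difference = |$7,797 − $6,504| = $1,293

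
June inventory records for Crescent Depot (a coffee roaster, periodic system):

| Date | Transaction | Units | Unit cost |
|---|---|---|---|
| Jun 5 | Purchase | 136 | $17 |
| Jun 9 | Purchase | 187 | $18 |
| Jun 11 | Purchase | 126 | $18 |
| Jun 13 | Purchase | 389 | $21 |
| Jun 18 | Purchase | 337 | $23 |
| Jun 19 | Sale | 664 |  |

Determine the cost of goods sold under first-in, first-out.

Jun 19, 664 sold [FIFO — oldest first]: 136 @ $17 + 187 @ $18 + 126 @ $18 + 215 @ $21 = $12,461
Ending inventory: 174 @ $21 + 337 @ $23 = $11,405
Check: goods available $23,866 = COGS $12,461 + ending $11,405

COGS = $12,461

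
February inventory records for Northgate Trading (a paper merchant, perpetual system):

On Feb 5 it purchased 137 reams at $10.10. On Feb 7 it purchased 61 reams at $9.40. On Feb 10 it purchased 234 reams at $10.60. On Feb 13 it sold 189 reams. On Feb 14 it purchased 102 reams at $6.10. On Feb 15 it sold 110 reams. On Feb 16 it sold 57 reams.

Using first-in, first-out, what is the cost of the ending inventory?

Feb 13, 189 sold [FIFO — oldest first]: 137 @ $10.10 + 52 @ $9.40 = $1,872.50
Feb 15, 110 sold [FIFO — oldest first]: 9 @ $9.40 + 101 @ $10.60 = $1,155.20
Feb 16, 57 sold [FIFO — oldest first]: 57 @ $10.60 = $604.20
Total COGS = $1,872.50 + $1,155.20 + $604.20 = $3,631.90
Ending inventory: 76 @ $10.60 + 102 @ $6.10 = $1,427.80

Ending inventory = $1,427.80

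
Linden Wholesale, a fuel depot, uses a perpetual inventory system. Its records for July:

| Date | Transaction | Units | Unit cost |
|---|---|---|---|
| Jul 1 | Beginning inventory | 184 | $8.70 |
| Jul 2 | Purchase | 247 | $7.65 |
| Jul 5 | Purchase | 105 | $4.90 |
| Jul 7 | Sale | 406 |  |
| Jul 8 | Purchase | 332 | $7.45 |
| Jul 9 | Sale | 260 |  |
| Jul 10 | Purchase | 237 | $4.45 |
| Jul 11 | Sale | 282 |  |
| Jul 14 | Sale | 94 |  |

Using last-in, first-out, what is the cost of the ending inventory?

Ending inventory = $548.10

Jul 7, 406 sold [LIFO — newest first]: 105 @ $4.90 + 247 @ $7.65 + 54 @ $8.70 = $2,873.85
Jul 9, 260 sold [LIFO — newest first]: 260 @ $7.45 = $1,937.00
Jul 11, 282 sold [LIFO — newest first]: 237 @ $4.45 + 45 @ $7.45 = $1,389.90
Jul 14, 94 sold [LIFO — newest first]: 27 @ $7.45 + 67 @ $8.70 = $784.05
Total COGS = $2,873.85 + $1,937.00 + $1,389.90 + $784.05 = $6,984.80
Ending inventory: 63 @ $8.70 = $548.10
Check: goods available $7,532.90 = COGS $6,984.80 + ending $548.10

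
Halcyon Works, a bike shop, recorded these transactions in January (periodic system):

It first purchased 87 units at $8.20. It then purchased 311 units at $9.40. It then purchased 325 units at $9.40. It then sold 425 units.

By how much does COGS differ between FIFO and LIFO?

$104.40

FIFO COGS: 87 @ $8.20 + 311 @ $9.40 + 27 @ $9.40 = $3,890.60
LIFO COGS: 325 @ $9.40 + 100 @ $9.40 = $3,995.00
Difference = |$3,890.60 − $3,995.00| = $104.40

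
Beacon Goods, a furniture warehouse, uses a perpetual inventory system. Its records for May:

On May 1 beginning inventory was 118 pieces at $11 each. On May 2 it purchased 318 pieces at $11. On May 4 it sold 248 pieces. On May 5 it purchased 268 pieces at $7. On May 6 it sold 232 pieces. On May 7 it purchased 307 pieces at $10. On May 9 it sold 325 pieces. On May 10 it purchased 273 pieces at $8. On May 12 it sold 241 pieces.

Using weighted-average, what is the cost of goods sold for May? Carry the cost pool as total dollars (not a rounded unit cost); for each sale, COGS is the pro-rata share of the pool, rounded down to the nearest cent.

COGS = $9,875.61

After May 1: 118 on hand, pool $1,298.00 (≈ $11.0000 each)
After May 2: 436 on hand, pool $4,796.00 (≈ $11.0000 each)
May 4, sell 248: 248/436 × $4,796.00 → $2,728.00
After May 5: 456 on hand, pool $3,944.00 (≈ $8.6491 each)
May 6, sell 232: 232/456 × $3,944.00 → $2,006.59
After May 7: 531 on hand, pool $5,007.41 (≈ $9.4302 each)
May 9, sell 325: 325/531 × $5,007.41 → $3,064.79
After May 10: 479 on hand, pool $4,126.62 (≈ $8.6151 each)
May 12, sell 241: 241/479 × $4,126.62 → $2,076.23
Total COGS = $2,728.00 + $2,006.59 + $3,064.79 + $2,076.23 = $9,875.61
Ending inventory (cost pool remaining) = $2,050.39
Check: goods available $11,926.00 = COGS $9,875.61 + ending $2,050.39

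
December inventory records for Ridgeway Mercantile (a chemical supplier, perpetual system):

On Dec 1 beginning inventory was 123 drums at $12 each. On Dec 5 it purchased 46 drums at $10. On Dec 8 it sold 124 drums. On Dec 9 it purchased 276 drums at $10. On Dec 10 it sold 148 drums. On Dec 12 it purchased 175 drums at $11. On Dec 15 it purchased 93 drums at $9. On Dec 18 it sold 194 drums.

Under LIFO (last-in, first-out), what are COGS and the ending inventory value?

Dec 8, 124 sold [LIFO — newest first]: 46 @ $10 + 78 @ $12 = $1,396
Dec 10, 148 sold [LIFO — newest first]: 148 @ $10 = $1,480
Dec 18, 194 sold [LIFO — newest first]: 93 @ $9 + 101 @ $11 = $1,948
Total COGS = $1,396 + $1,480 + $1,948 = $4,824
Ending inventory: 45 @ $12 + 128 @ $10 + 74 @ $11 = $2,634

COGS = $4,824; ending inventory = $2,634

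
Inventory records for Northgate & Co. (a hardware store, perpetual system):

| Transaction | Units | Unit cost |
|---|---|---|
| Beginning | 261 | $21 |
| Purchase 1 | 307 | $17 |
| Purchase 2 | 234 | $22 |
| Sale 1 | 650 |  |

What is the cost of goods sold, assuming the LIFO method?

COGS = $12,656

Sale 1 (650) [LIFO — newest first]: 234 @ $22 + 307 @ $17 + 109 @ $21 = $12,656
Ending inventory: 152 @ $21 = $3,192
Check: goods available $15,848 = COGS $12,656 + ending $3,192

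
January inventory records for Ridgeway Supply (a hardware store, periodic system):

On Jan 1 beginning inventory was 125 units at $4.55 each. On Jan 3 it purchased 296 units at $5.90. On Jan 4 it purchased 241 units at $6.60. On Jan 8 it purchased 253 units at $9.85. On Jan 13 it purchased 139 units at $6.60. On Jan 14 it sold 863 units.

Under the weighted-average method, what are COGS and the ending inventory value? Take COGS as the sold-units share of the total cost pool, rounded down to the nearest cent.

COGS = $5,989.58; ending inventory = $1,325.62

Jan 14, sell 863: 863/1054 × $7,315.20 → $5,989.58
Ending inventory (cost pool remaining) = $1,325.62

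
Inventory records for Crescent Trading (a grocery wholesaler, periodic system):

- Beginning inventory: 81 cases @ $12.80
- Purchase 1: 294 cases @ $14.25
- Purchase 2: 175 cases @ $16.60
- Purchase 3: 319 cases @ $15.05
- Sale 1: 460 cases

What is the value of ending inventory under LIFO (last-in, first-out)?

Sale 1 (460) [LIFO — newest first]: 319 @ $15.05 + 141 @ $16.60 = $7,141.55
Ending inventory: 81 @ $12.80 + 294 @ $14.25 + 34 @ $16.60 = $5,790.70

Ending inventory = $5,790.70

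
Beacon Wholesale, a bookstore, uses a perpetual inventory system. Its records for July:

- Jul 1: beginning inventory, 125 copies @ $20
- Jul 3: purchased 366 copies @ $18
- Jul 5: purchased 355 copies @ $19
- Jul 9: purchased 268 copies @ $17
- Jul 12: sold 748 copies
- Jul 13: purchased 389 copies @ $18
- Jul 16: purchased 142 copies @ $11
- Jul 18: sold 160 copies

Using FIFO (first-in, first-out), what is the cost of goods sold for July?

COGS = $16,887

Jul 12, 748 sold [FIFO — oldest first]: 125 @ $20 + 366 @ $18 + 257 @ $19 = $13,971
Jul 18, 160 sold [FIFO — oldest first]: 98 @ $19 + 62 @ $17 = $2,916
Total COGS = $13,971 + $2,916 = $16,887
Ending inventory: 206 @ $17 + 389 @ $18 + 142 @ $11 = $12,066
Check: goods available $28,953 = COGS $16,887 + ending $12,066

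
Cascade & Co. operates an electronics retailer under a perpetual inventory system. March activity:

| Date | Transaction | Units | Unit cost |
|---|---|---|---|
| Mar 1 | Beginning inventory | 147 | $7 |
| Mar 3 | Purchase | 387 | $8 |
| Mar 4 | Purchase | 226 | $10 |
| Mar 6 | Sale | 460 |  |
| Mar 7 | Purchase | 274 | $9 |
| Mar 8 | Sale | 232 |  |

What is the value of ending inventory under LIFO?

Mar 6, 460 sold [LIFO — newest first]: 226 @ $10 + 234 @ $8 = $4,132
Mar 8, 232 sold [LIFO — newest first]: 232 @ $9 = $2,088
Total COGS = $4,132 + $2,088 = $6,220
Ending inventory: 147 @ $7 + 153 @ $8 + 42 @ $9 = $2,631

Ending inventory = $2,631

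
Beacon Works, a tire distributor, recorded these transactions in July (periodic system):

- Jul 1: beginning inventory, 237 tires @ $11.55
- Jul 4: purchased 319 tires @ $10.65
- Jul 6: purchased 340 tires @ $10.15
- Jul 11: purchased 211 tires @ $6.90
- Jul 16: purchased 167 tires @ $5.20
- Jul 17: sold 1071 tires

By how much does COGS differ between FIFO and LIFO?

FIFO COGS: 237 @ $11.55 + 319 @ $10.65 + 340 @ $10.15 + 175 @ $6.90 = $10,793.20
LIFO COGS: 167 @ $5.20 + 211 @ $6.90 + 340 @ $10.15 + 319 @ $10.65 + 34 @ $11.55 = $9,565.35
Difference = |$10,793.20 − $9,565.35| = $1,227.85

$1,227.85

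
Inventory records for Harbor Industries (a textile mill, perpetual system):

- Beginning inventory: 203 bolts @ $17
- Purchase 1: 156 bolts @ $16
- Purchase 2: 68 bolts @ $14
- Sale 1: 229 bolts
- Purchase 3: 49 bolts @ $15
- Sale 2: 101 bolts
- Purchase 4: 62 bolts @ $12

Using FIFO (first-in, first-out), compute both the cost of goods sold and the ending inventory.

Sale 1 (229) [FIFO — oldest first]: 203 @ $17 + 26 @ $16 = $3,867
Sale 2 (101) [FIFO — oldest first]: 101 @ $16 = $1,616
Total COGS = $3,867 + $1,616 = $5,483
Ending inventory: 29 @ $16 + 68 @ $14 + 49 @ $15 + 62 @ $12 = $2,895
Check: goods available $8,378 = COGS $5,483 + ending $2,895

COGS = $5,483; ending inventory = $2,895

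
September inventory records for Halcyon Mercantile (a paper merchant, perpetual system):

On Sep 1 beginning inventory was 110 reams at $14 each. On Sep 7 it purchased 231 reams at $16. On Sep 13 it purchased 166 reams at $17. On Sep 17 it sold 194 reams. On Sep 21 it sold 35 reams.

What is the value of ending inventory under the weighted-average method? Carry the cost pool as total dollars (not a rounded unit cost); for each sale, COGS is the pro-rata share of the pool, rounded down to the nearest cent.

Ending inventory = $4,418.40

After Sep 1: 110 on hand, pool $1,540.00 (≈ $14.0000 each)
After Sep 7: 341 on hand, pool $5,236.00 (≈ $15.3548 each)
After Sep 13: 507 on hand, pool $8,058.00 (≈ $15.8935 each)
Sep 17, sell 194: 194/507 × $8,058.00 → $3,083.33
Sep 21, sell 35: 35/313 × $4,974.67 → $556.27
Total COGS = $3,083.33 + $556.27 = $3,639.60
Ending inventory (cost pool remaining) = $4,418.40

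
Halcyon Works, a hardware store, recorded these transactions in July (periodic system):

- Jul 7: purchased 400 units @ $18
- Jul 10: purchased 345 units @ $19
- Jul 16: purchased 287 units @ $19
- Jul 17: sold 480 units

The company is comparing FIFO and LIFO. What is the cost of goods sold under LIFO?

FIFO COGS: 400 @ $18 + 80 @ $19 = $8,720
LIFO COGS: 287 @ $19 + 193 @ $19 = $9,120

COGS = $9,120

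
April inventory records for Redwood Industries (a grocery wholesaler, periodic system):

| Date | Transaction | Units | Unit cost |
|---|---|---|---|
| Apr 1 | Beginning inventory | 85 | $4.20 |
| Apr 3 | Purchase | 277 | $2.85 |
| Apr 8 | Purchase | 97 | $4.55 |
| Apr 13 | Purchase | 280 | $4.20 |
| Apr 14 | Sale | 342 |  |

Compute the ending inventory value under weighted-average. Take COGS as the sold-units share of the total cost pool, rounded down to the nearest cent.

Apr 14, sell 342: 342/739 × $2,763.80 → $1,279.05
Ending inventory (cost pool remaining) = $1,484.75

Ending inventory = $1,484.75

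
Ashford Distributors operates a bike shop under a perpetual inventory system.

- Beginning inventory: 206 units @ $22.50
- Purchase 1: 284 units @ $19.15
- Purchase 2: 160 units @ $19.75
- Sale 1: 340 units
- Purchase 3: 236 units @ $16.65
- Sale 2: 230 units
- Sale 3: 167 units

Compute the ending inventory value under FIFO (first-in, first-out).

Sale 1 (340) [FIFO — oldest first]: 206 @ $22.50 + 134 @ $19.15 = $7,201.10
Sale 2 (230) [FIFO — oldest first]: 150 @ $19.15 + 80 @ $19.75 = $4,452.50
Sale 3 (167) [FIFO — oldest first]: 80 @ $19.75 + 87 @ $16.65 = $3,028.55
Total COGS = $7,201.10 + $4,452.50 + $3,028.55 = $14,682.15
Ending inventory: 149 @ $16.65 = $2,480.85
Check: goods available $17,163.00 = COGS $14,682.15 + ending $2,480.85

Ending inventory = $2,480.85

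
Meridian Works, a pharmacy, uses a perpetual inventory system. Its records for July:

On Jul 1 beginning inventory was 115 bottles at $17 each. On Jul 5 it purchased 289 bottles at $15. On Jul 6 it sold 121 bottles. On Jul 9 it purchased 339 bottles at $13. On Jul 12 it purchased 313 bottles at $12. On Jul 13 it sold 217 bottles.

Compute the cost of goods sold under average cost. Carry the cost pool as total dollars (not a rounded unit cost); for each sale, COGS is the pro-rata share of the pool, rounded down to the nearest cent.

After Jul 1: 115 on hand, pool $1,955.00 (≈ $17.0000 each)
After Jul 5: 404 on hand, pool $6,290.00 (≈ $15.5693 each)
Jul 6, sell 121: 121/404 × $6,290.00 → $1,883.88
After Jul 9: 622 on hand, pool $8,813.12 (≈ $14.1690 each)
After Jul 12: 935 on hand, pool $12,569.12 (≈ $13.4429 each)
Jul 13, sell 217: 217/935 × $12,569.12 → $2,917.11
Total COGS = $1,883.88 + $2,917.11 = $4,800.99
Ending inventory (cost pool remaining) = $9,652.01

COGS = $4,800.99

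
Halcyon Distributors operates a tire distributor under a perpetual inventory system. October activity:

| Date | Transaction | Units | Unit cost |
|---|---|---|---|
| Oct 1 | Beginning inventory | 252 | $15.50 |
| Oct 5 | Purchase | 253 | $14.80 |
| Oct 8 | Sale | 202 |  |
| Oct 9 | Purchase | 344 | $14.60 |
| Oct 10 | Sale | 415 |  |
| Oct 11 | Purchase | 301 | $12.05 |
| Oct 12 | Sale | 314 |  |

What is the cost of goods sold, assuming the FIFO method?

COGS = $13,660.90

Oct 8, 202 sold [FIFO — oldest first]: 202 @ $15.50 = $3,131.00
Oct 10, 415 sold [FIFO — oldest first]: 50 @ $15.50 + 253 @ $14.80 + 112 @ $14.60 = $6,154.60
Oct 12, 314 sold [FIFO — oldest first]: 232 @ $14.60 + 82 @ $12.05 = $4,375.30
Total COGS = $3,131.00 + $6,154.60 + $4,375.30 = $13,660.90
Ending inventory: 219 @ $12.05 = $2,638.95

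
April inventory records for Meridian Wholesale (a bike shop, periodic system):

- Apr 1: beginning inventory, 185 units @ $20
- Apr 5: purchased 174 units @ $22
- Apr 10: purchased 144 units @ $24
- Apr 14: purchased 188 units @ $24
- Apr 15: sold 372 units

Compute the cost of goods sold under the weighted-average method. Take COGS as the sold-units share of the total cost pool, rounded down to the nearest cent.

COGS = $8,342.27

Apr 15, sell 372: 372/691 × $15,496.00 → $8,342.27
Ending inventory (cost pool remaining) = $7,153.73
Check: goods available $15,496.00 = COGS $8,342.27 + ending $7,153.73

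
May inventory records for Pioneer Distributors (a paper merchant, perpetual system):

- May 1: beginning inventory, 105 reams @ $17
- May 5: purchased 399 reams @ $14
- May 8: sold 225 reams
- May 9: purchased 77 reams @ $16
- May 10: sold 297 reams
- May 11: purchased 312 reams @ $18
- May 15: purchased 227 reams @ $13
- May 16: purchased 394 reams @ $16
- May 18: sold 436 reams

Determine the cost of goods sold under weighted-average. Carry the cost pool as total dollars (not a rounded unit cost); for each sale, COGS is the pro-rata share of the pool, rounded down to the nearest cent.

COGS = $14,645.57

After May 1: 105 on hand, pool $1,785.00 (≈ $17.0000 each)
After May 5: 504 on hand, pool $7,371.00 (≈ $14.6250 each)
May 8, sell 225: 225/504 × $7,371.00 → $3,290.62
After May 9: 356 on hand, pool $5,312.38 (≈ $14.9224 each)
May 10, sell 297: 297/356 × $5,312.38 → $4,431.95
After May 11: 371 on hand, pool $6,496.43 (≈ $17.5106 each)
After May 15: 598 on hand, pool $9,447.43 (≈ $15.7984 each)
After May 16: 992 on hand, pool $15,751.43 (≈ $15.8785 each)
May 18, sell 436: 436/992 × $15,751.43 → $6,923.00
Total COGS = $3,290.62 + $4,431.95 + $6,923.00 = $14,645.57
Ending inventory (cost pool remaining) = $8,828.43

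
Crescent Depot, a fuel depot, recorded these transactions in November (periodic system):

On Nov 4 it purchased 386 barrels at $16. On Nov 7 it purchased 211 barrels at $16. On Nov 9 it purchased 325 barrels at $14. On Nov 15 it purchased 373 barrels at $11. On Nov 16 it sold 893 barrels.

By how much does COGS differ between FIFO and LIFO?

$1,923

FIFO COGS: 386 @ $16 + 211 @ $16 + 296 @ $14 = $13,696
LIFO COGS: 373 @ $11 + 325 @ $14 + 195 @ $16 = $11,773
Difference = |$13,696 − $11,773| = $1,923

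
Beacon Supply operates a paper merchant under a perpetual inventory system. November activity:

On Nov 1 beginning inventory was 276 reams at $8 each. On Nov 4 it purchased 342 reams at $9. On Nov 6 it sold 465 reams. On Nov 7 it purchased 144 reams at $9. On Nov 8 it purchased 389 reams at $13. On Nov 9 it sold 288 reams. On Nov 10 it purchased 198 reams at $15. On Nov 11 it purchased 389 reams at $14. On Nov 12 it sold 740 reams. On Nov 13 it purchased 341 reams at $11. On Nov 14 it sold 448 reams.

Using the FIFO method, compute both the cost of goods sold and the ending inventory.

COGS = $22,288; ending inventory = $1,518

Nov 6, 465 sold [FIFO — oldest first]: 276 @ $8 + 189 @ $9 = $3,909
Nov 9, 288 sold [FIFO — oldest first]: 153 @ $9 + 135 @ $9 = $2,592
Nov 12, 740 sold [FIFO — oldest first]: 9 @ $9 + 389 @ $13 + 198 @ $15 + 144 @ $14 = $10,124
Nov 14, 448 sold [FIFO — oldest first]: 245 @ $14 + 203 @ $11 = $5,663
Total COGS = $3,909 + $2,592 + $10,124 + $5,663 = $22,288
Ending inventory: 138 @ $11 = $1,518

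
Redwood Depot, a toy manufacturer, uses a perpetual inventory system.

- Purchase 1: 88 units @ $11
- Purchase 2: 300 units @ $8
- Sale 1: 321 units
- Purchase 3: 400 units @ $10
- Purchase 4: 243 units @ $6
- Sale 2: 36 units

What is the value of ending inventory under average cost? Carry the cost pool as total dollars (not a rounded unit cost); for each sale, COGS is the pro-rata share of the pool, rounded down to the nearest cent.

After Purchase 1: 88 on hand, pool $968.00 (≈ $11.0000 each)
After Purchase 2: 388 on hand, pool $3,368.00 (≈ $8.6804 each)
Sale 1, sell 321: 321/388 × $3,368.00 → $2,786.41
After Purchase 3: 467 on hand, pool $4,581.59 (≈ $9.8107 each)
After Purchase 4: 710 on hand, pool $6,039.59 (≈ $8.5065 each)
Sale 2, sell 36: 36/710 × $6,039.59 → $306.23
Total COGS = $2,786.41 + $306.23 = $3,092.64
Ending inventory (cost pool remaining) = $5,733.36

Ending inventory = $5,733.36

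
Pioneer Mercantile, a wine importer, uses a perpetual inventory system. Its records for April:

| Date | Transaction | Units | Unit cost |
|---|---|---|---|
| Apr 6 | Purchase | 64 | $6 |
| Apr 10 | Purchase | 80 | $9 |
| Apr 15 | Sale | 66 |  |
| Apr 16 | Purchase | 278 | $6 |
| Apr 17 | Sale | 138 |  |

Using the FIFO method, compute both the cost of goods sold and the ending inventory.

Apr 15, 66 sold [FIFO — oldest first]: 64 @ $6 + 2 @ $9 = $402
Apr 17, 138 sold [FIFO — oldest first]: 78 @ $9 + 60 @ $6 = $1,062
Total COGS = $402 + $1,062 = $1,464
Ending inventory: 218 @ $6 = $1,308
Check: goods available $2,772 = COGS $1,464 + ending $1,308

COGS = $1,464; ending inventory = $1,308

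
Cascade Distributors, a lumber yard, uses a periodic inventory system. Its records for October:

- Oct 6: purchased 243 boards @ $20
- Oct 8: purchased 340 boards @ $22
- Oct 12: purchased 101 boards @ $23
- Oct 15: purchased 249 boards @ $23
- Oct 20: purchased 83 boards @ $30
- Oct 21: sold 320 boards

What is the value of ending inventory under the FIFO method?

Ending inventory = $16,326

Oct 21, 320 sold [FIFO — oldest first]: 243 @ $20 + 77 @ $22 = $6,554
Ending inventory: 263 @ $22 + 101 @ $23 + 249 @ $23 + 83 @ $30 = $16,326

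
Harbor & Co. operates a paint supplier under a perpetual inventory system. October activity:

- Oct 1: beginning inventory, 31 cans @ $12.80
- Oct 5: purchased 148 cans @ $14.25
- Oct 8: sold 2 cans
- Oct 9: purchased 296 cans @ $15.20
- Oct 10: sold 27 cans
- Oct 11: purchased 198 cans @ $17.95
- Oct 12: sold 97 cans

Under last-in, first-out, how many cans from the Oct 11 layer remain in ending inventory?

Oct 8, 2 sold [LIFO — newest first]: 2 @ $14.25 = $28.50
Oct 10, 27 sold [LIFO — newest first]: 27 @ $15.20 = $410.40
Oct 12, 97 sold [LIFO — newest first]: 97 @ $17.95 = $1,741.15
Total COGS = $28.50 + $410.40 + $1,741.15 = $2,180.05
Ending inventory: 31 @ $12.80 + 146 @ $14.25 + 269 @ $15.20 + 101 @ $17.95 = $8,379.05

101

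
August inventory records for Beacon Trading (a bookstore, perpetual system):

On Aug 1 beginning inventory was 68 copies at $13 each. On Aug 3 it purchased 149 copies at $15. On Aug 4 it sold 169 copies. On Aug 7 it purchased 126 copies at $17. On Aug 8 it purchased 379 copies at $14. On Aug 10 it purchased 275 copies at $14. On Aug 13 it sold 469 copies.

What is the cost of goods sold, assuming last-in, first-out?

COGS = $9,061

Aug 4, 169 sold [LIFO — newest first]: 149 @ $15 + 20 @ $13 = $2,495
Aug 13, 469 sold [LIFO — newest first]: 275 @ $14 + 194 @ $14 = $6,566
Total COGS = $2,495 + $6,566 = $9,061
Ending inventory: 48 @ $13 + 126 @ $17 + 185 @ $14 = $5,356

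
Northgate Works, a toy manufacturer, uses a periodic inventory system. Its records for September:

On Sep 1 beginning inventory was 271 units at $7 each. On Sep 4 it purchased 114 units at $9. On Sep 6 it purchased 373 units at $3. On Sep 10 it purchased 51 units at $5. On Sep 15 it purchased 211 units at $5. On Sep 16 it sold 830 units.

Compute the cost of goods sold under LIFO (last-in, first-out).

COGS = $4,022

Sep 16, 830 sold [LIFO — newest first]: 211 @ $5 + 51 @ $5 + 373 @ $3 + 114 @ $9 + 81 @ $7 = $4,022
Ending inventory: 190 @ $7 = $1,330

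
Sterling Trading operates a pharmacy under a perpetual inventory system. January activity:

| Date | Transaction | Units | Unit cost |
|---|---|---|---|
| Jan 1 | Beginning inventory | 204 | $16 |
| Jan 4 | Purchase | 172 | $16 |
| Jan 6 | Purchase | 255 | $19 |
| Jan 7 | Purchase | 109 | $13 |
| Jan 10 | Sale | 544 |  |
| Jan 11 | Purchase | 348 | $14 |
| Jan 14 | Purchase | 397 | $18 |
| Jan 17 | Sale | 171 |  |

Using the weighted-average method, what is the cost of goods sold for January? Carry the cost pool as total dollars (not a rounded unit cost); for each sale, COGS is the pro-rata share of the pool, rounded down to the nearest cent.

After Jan 1: 204 on hand, pool $3,264.00 (≈ $16.0000 each)
After Jan 4: 376 on hand, pool $6,016.00 (≈ $16.0000 each)
After Jan 6: 631 on hand, pool $10,861.00 (≈ $17.2124 each)
After Jan 7: 740 on hand, pool $12,278.00 (≈ $16.5919 each)
Jan 10, sell 544: 544/740 × $12,278.00 → $9,025.98
After Jan 11: 544 on hand, pool $8,124.02 (≈ $14.9339 each)
After Jan 14: 941 on hand, pool $15,270.02 (≈ $16.2274 each)
Jan 17, sell 171: 171/941 × $15,270.02 → $2,774.89
Total COGS = $9,025.98 + $2,774.89 = $11,800.87
Ending inventory (cost pool remaining) = $12,495.13
Check: goods available $24,296.00 = COGS $11,800.87 + ending $12,495.13

COGS = $11,800.87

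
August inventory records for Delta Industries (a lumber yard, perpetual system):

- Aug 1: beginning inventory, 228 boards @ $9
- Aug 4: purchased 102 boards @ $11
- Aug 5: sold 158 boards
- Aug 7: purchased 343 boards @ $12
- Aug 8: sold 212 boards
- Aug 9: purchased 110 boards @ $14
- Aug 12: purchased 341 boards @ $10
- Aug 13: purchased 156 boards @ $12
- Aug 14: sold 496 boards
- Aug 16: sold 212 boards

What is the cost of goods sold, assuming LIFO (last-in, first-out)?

COGS = $12,204

Aug 5, 158 sold [LIFO — newest first]: 102 @ $11 + 56 @ $9 = $1,626
Aug 8, 212 sold [LIFO — newest first]: 212 @ $12 = $2,544
Aug 14, 496 sold [LIFO — newest first]: 156 @ $12 + 340 @ $10 = $5,272
Aug 16, 212 sold [LIFO — newest first]: 1 @ $10 + 110 @ $14 + 101 @ $12 = $2,762
Total COGS = $1,626 + $2,544 + $5,272 + $2,762 = $12,204
Ending inventory: 172 @ $9 + 30 @ $12 = $1,908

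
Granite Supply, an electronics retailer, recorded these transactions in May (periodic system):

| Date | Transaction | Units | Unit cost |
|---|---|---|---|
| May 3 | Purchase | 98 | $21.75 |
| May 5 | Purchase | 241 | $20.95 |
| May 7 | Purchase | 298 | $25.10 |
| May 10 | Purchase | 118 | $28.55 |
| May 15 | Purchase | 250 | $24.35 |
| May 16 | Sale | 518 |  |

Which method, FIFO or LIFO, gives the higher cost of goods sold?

FIFO COGS: 98 @ $21.75 + 241 @ $20.95 + 179 @ $25.10 = $11,673.35
LIFO COGS: 250 @ $24.35 + 118 @ $28.55 + 150 @ $25.10 = $13,221.40

LIFO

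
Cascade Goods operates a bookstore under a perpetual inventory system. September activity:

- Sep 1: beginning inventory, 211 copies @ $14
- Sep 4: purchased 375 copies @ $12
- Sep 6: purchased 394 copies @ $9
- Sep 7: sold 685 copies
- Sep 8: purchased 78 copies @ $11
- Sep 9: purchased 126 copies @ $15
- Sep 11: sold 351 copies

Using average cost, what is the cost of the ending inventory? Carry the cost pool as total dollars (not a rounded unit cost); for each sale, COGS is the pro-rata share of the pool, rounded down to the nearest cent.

After Sep 1: 211 on hand, pool $2,954.00 (≈ $14.0000 each)
After Sep 4: 586 on hand, pool $7,454.00 (≈ $12.7201 each)
After Sep 6: 980 on hand, pool $11,000.00 (≈ $11.2245 each)
Sep 7, sell 685: 685/980 × $11,000.00 → $7,688.77
After Sep 8: 373 on hand, pool $4,169.23 (≈ $11.1776 each)
After Sep 9: 499 on hand, pool $6,059.23 (≈ $12.1427 each)
Sep 11, sell 351: 351/499 × $6,059.23 → $4,262.10
Total COGS = $7,688.77 + $4,262.10 = $11,950.87
Ending inventory (cost pool remaining) = $1,797.13

Ending inventory = $1,797.13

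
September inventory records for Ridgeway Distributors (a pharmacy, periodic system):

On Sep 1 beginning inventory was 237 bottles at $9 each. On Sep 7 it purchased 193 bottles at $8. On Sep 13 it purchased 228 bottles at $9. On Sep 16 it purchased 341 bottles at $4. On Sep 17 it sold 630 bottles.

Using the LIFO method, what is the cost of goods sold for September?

COGS = $3,904

Sep 17, 630 sold [LIFO — newest first]: 341 @ $4 + 228 @ $9 + 61 @ $8 = $3,904
Ending inventory: 237 @ $9 + 132 @ $8 = $3,189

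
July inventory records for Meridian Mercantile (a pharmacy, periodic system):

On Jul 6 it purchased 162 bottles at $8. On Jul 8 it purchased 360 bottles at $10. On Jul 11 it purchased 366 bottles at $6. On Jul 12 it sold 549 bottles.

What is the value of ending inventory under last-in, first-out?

Jul 12, 549 sold [LIFO — newest first]: 366 @ $6 + 183 @ $10 = $4,026
Ending inventory: 162 @ $8 + 177 @ $10 = $3,066

Ending inventory = $3,066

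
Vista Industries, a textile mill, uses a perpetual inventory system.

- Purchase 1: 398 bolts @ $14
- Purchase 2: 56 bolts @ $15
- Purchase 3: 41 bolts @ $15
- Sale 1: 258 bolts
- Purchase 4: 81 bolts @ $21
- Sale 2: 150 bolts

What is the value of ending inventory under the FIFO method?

Ending inventory = $3,006

Sale 1 (258) [FIFO — oldest first]: 258 @ $14 = $3,612
Sale 2 (150) [FIFO — oldest first]: 140 @ $14 + 10 @ $15 = $2,110
Total COGS = $3,612 + $2,110 = $5,722
Ending inventory: 46 @ $15 + 41 @ $15 + 81 @ $21 = $3,006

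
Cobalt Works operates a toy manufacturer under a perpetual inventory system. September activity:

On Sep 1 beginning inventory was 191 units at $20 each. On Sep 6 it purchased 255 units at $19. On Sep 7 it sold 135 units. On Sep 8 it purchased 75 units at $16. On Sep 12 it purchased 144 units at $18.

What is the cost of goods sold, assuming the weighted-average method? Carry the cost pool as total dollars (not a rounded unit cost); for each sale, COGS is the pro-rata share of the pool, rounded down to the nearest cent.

After Sep 1: 191 on hand, pool $3,820.00 (≈ $20.0000 each)
After Sep 6: 446 on hand, pool $8,665.00 (≈ $19.4283 each)
Sep 7, sell 135: 135/446 × $8,665.00 → $2,622.81
After Sep 8: 386 on hand, pool $7,242.19 (≈ $18.7622 each)
After Sep 12: 530 on hand, pool $9,834.19 (≈ $18.5551 each)
Ending inventory (cost pool remaining) = $9,834.19

COGS = $2,622.81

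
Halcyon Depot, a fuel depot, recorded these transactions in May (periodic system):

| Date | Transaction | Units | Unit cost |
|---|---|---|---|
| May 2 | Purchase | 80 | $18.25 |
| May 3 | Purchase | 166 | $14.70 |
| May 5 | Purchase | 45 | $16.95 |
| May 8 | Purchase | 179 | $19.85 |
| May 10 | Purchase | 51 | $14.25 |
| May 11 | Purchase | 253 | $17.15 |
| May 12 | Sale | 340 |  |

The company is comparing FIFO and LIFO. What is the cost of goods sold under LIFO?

COGS = $5,780.30

FIFO COGS: 80 @ $18.25 + 166 @ $14.70 + 45 @ $16.95 + 49 @ $19.85 = $5,635.60
LIFO COGS: 253 @ $17.15 + 51 @ $14.25 + 36 @ $19.85 = $5,780.30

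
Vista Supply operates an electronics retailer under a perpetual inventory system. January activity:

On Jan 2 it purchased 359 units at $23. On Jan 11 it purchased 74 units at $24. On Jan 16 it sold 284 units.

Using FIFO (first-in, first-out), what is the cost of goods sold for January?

Jan 16, 284 sold [FIFO — oldest first]: 284 @ $23 = $6,532
Ending inventory: 75 @ $23 + 74 @ $24 = $3,501
Check: goods available $10,033 = COGS $6,532 + ending $3,501

COGS = $6,532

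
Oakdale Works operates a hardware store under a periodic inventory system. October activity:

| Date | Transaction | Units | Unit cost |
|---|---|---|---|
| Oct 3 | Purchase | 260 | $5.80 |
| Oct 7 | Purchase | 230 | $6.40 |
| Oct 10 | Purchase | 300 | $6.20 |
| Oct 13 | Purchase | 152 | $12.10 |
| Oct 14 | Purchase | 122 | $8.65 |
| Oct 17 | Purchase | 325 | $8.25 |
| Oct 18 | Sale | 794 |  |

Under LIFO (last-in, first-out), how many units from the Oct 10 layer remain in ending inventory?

105

Oct 18, 794 sold [LIFO — newest first]: 325 @ $8.25 + 122 @ $8.65 + 152 @ $12.10 + 195 @ $6.20 = $6,784.75
Ending inventory: 260 @ $5.80 + 230 @ $6.40 + 105 @ $6.20 = $3,631.00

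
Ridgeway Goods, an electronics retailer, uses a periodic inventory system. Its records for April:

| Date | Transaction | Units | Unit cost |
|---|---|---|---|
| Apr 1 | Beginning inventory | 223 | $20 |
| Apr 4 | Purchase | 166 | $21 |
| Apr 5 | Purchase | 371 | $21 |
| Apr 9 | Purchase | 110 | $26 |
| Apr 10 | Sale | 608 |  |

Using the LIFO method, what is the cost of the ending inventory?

Apr 10, 608 sold [LIFO — newest first]: 110 @ $26 + 371 @ $21 + 127 @ $21 = $13,318
Ending inventory: 223 @ $20 + 39 @ $21 = $5,279

Ending inventory = $5,279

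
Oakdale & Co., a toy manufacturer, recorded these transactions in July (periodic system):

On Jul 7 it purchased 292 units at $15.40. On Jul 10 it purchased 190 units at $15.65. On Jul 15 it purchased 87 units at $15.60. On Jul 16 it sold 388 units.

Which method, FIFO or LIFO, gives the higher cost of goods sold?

FIFO COGS: 292 @ $15.40 + 96 @ $15.65 = $5,999.20
LIFO COGS: 87 @ $15.60 + 190 @ $15.65 + 111 @ $15.40 = $6,040.10

LIFO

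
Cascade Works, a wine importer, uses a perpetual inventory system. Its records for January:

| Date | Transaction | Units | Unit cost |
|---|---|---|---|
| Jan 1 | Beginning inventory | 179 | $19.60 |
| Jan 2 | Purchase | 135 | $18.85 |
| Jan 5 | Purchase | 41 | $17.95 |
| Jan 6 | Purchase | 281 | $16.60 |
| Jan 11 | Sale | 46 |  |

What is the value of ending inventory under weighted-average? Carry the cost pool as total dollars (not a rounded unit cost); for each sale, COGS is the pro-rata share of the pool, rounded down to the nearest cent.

After Jan 1: 179 on hand, pool $3,508.40 (≈ $19.6000 each)
After Jan 2: 314 on hand, pool $6,053.15 (≈ $19.2775 each)
After Jan 5: 355 on hand, pool $6,789.10 (≈ $19.1242 each)
After Jan 6: 636 on hand, pool $11,453.70 (≈ $18.0090 each)
Jan 11, sell 46: 46/636 × $11,453.70 → $828.41
Ending inventory (cost pool remaining) = $10,625.29

Ending inventory = $10,625.29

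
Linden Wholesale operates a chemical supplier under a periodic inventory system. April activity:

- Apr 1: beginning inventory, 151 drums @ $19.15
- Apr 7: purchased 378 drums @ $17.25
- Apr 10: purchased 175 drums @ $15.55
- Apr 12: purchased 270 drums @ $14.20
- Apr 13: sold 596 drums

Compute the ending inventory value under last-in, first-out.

Apr 13, 596 sold [LIFO — newest first]: 270 @ $14.20 + 175 @ $15.55 + 151 @ $17.25 = $9,160.00
Ending inventory: 151 @ $19.15 + 227 @ $17.25 = $6,807.40

Ending inventory = $6,807.40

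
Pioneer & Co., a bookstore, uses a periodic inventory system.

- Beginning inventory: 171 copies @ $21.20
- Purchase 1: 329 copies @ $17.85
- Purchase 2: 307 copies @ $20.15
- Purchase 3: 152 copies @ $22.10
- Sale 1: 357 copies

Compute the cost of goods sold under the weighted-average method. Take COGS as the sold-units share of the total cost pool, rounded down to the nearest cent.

Sale 1, sell 357: 357/959 × $19,043.10 → $7,089.03
Ending inventory (cost pool remaining) = $11,954.07

COGS = $7,089.03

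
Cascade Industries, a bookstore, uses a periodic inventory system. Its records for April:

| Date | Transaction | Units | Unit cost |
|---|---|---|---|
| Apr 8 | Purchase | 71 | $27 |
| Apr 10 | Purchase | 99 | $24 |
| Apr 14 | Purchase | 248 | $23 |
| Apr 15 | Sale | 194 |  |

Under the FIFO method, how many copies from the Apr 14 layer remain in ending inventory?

Apr 15, 194 sold [FIFO — oldest first]: 71 @ $27 + 99 @ $24 + 24 @ $23 = $4,845
Ending inventory: 224 @ $23 = $5,152

224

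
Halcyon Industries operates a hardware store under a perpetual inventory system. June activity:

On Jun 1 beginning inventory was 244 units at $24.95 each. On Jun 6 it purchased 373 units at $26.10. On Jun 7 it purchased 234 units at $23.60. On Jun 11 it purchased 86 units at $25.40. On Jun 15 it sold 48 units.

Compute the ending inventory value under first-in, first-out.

Ending inventory = $22,332.30

Jun 15, 48 sold [FIFO — oldest first]: 48 @ $24.95 = $1,197.60
Ending inventory: 196 @ $24.95 + 373 @ $26.10 + 234 @ $23.60 + 86 @ $25.40 = $22,332.30
Check: goods available $23,529.90 = COGS $1,197.60 + ending $22,332.30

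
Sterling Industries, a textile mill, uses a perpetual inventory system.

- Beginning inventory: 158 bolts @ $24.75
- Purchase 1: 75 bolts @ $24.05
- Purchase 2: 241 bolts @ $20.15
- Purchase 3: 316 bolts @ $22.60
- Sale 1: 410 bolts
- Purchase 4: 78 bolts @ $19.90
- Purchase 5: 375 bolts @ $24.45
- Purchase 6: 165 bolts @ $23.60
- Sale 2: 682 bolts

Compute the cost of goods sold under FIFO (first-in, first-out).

Sale 1 (410) [FIFO — oldest first]: 158 @ $24.75 + 75 @ $24.05 + 177 @ $20.15 = $9,280.80
Sale 2 (682) [FIFO — oldest first]: 64 @ $20.15 + 316 @ $22.60 + 78 @ $19.90 + 224 @ $24.45 = $15,460.20
Total COGS = $9,280.80 + $15,460.20 = $24,741.00
Ending inventory: 151 @ $24.45 + 165 @ $23.60 = $7,585.95
Check: goods available $32,326.95 = COGS $24,741.00 + ending $7,585.95

COGS = $24,741.00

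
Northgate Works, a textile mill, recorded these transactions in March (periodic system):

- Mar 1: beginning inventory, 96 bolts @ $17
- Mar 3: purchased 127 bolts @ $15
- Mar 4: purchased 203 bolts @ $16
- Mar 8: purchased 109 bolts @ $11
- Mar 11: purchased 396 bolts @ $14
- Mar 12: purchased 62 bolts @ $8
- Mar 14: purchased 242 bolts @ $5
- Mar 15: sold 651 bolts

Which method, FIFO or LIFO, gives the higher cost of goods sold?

FIFO

FIFO COGS: 96 @ $17 + 127 @ $15 + 203 @ $16 + 109 @ $11 + 116 @ $14 = $9,608
LIFO COGS: 242 @ $5 + 62 @ $8 + 347 @ $14 = $6,564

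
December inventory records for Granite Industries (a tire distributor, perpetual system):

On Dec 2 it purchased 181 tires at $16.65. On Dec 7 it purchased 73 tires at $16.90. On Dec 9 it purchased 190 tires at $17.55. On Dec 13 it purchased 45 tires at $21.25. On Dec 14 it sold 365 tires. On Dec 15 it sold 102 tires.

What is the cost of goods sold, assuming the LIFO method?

Dec 14, 365 sold [LIFO — newest first]: 45 @ $21.25 + 190 @ $17.55 + 73 @ $16.90 + 57 @ $16.65 = $6,473.50
Dec 15, 102 sold [LIFO — newest first]: 102 @ $16.65 = $1,698.30
Total COGS = $6,473.50 + $1,698.30 = $8,171.80
Ending inventory: 22 @ $16.65 = $366.30

COGS = $8,171.80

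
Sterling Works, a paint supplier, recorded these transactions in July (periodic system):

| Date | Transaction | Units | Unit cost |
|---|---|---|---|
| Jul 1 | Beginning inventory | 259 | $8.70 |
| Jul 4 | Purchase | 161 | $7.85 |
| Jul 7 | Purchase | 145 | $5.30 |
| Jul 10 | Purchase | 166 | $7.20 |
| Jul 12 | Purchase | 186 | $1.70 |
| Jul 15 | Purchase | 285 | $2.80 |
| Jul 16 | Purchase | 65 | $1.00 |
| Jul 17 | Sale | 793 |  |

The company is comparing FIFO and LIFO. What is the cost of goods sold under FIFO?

FIFO COGS: 259 @ $8.70 + 161 @ $7.85 + 145 @ $5.30 + 166 @ $7.20 + 62 @ $1.70 = $5,586.25
LIFO COGS: 65 @ $1.00 + 285 @ $2.80 + 186 @ $1.70 + 166 @ $7.20 + 91 @ $5.30 = $2,856.70

COGS = $5,586.25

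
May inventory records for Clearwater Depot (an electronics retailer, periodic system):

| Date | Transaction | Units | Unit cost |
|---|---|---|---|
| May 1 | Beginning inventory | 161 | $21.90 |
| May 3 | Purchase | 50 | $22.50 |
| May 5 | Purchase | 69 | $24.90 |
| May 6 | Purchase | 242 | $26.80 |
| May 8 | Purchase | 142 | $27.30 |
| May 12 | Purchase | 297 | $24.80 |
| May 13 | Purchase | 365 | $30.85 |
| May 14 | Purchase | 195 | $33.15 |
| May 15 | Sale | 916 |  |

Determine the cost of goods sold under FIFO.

May 15, 916 sold [FIFO — oldest first]: 161 @ $21.90 + 50 @ $22.50 + 69 @ $24.90 + 242 @ $26.80 + 142 @ $27.30 + 252 @ $24.80 = $22,980.80
Ending inventory: 45 @ $24.80 + 365 @ $30.85 + 195 @ $33.15 = $18,840.50
Check: goods available $41,821.30 = COGS $22,980.80 + ending $18,840.50

COGS = $22,980.80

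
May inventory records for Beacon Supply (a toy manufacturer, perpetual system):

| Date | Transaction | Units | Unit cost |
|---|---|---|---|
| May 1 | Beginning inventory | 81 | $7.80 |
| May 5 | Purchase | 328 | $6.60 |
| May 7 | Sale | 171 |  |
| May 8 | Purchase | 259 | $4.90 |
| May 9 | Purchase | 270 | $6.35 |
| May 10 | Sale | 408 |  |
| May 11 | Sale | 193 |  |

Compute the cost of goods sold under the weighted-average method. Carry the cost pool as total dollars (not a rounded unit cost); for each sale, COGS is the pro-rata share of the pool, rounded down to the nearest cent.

COGS = $4,782.25

After May 1: 81 on hand, pool $631.80 (≈ $7.8000 each)
After May 5: 409 on hand, pool $2,796.60 (≈ $6.8377 each)
May 7, sell 171: 171/409 × $2,796.60 → $1,169.23
After May 8: 497 on hand, pool $2,896.47 (≈ $5.8279 each)
After May 9: 767 on hand, pool $4,610.97 (≈ $6.0117 each)
May 10, sell 408: 408/767 × $4,610.97 → $2,452.77
May 11, sell 193: 193/359 × $2,158.20 → $1,160.25
Total COGS = $1,169.23 + $2,452.77 + $1,160.25 = $4,782.25
Ending inventory (cost pool remaining) = $997.95
Check: goods available $5,780.20 = COGS $4,782.25 + ending $997.95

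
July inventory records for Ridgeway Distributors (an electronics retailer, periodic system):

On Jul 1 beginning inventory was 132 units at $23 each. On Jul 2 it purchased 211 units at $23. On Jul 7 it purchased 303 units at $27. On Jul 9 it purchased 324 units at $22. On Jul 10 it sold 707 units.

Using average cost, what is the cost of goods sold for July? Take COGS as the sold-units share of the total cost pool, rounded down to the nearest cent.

Jul 10, sell 707: 707/970 × $23,198.00 → $16,908.23
Ending inventory (cost pool remaining) = $6,289.77

COGS = $16,908.23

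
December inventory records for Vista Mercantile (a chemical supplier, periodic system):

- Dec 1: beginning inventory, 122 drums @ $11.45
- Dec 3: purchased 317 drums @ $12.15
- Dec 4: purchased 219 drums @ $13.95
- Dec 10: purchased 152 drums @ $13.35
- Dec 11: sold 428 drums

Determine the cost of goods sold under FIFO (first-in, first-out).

Dec 11, 428 sold [FIFO — oldest first]: 122 @ $11.45 + 306 @ $12.15 = $5,114.80
Ending inventory: 11 @ $12.15 + 219 @ $13.95 + 152 @ $13.35 = $5,217.90

COGS = $5,114.80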